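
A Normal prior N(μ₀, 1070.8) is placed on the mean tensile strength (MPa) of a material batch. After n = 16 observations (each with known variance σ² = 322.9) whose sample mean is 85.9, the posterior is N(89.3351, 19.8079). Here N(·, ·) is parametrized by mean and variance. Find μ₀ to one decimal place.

The posterior mean is a precision-weighted average: μ_n = (τ₀μ₀ + τ_data·x̄)/(τ₀+τ_data), with τ₀=1/σ₀² and τ_data=n/σ².
Here τ₀ = 1/1070.8 = 0.000934 and τ_data = 16/322.9 = 0.049551, so τ_n = 0.050485.
Rearranging for μ₀: μ₀ = (μ_n·τ_n − τ_data·x̄)/τ₀ = (89.3351·0.050485 − 0.049551·85.9) / 0.000934 = 0.253652/0.000934 ≈ 271.6.

μ₀ = 271.6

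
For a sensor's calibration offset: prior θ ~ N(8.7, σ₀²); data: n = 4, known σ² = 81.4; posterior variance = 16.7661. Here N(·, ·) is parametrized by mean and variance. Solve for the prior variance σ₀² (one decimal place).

For the Normal–Normal model with known σ², precisions add: τ_n = τ₀ + n/σ².
So 1/σ₀² = 1/16.7661 − 4/81.4 = 0.059644 − 0.049140 = 0.010504.
Hence σ₀² = 1/0.010504 ≈ 95.2.

σ₀² = 95.2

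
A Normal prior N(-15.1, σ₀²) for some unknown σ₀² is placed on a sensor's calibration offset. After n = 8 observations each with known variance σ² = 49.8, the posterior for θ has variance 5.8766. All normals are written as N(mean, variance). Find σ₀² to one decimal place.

For the Normal–Normal model with known σ², precisions add: τ_n = τ₀ + n/σ².
So 1/σ₀² = 1/5.8766 − 8/49.8 = 0.170166 − 0.160643 = 0.009523.
Hence σ₀² = 1/0.009523 ≈ 105.0.

σ₀² = 105.0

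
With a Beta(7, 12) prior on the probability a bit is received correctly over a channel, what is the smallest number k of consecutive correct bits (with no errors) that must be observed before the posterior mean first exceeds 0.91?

After k correct bits and 0 errors the posterior is Beta(7+k, 12), with mean (7+k)/(7+12+k).
Set (7+k)/(19+k) > 0.91 and solve: k > (0.91·19 − 7)/(1 − 0.91) = 114.333.
The smallest integer exceeding 114.333 is 115, and checking k=115: (122)/(134) = 0.9104 > 0.91.

k = 115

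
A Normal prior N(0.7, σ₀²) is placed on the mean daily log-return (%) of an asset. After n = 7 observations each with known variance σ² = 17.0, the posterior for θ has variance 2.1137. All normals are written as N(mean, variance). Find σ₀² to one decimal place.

For the Normal–Normal model with known σ², precisions add: τ_n = τ₀ + n/σ².
So 1/σ₀² = 1/2.1137 − 7/17.0 = 0.473104 − 0.411765 = 0.061339.
Hence σ₀² = 1/0.061339 ≈ 16.3.

σ₀² = 16.3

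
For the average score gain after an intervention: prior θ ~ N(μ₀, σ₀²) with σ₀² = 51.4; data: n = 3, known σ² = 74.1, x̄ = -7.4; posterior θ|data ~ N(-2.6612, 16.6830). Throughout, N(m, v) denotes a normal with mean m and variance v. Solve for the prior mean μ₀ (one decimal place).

μ₀ = 7.2

The posterior mean is a precision-weighted average: μ_n = (τ₀μ₀ + τ_data·x̄)/(τ₀+τ_data), with τ₀=1/σ₀² and τ_data=n/σ².
Here τ₀ = 1/51.4 = 0.019455 and τ_data = 3/74.1 = 0.040486, so τ_n = 0.059941.
Rearranging for μ₀: μ₀ = (μ_n·τ_n − τ_data·x̄)/τ₀ = (-2.6612·0.059941 − 0.040486·-7.4) / 0.019455 = 0.140081/0.019455 ≈ 7.2.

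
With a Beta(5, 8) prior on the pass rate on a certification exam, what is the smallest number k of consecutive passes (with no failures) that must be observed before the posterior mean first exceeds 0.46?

k = 2

After k passes and 0 failures the posterior is Beta(5+k, 8), with mean (5+k)/(5+8+k).
Set (5+k)/(13+k) > 0.46 and solve: k > (0.46·13 − 5)/(1 − 0.46) = 1.815.
The smallest integer exceeding 1.815 is 2.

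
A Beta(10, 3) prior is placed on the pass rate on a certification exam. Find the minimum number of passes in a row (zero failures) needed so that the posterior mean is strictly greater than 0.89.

After k passes and 0 failures the posterior is Beta(10+k, 3), with mean (10+k)/(10+3+k).
Set (10+k)/(13+k) > 0.89 and solve: k > (0.89·13 − 10)/(1 − 0.89) = 14.273.
The smallest integer exceeding 14.273 is 15, and checking k=15: (25)/(28) = 0.8929 > 0.89.

k = 15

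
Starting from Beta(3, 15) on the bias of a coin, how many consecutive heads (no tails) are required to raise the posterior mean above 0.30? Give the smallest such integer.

After k heads and 0 tails the posterior is Beta(3+k, 15), with mean (3+k)/(3+15+k).
Set (3+k)/(18+k) > 0.30 and solve: k > (0.30·18 − 3)/(1 − 0.30) = 3.429.
The smallest integer exceeding 3.429 is 4, and checking k=4: (7)/(22) = 0.3182 > 0.30.

k = 4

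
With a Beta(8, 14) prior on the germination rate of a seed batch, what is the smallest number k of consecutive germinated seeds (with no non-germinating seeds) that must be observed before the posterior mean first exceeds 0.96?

After k germinated seeds and 0 non-germinating seeds the posterior is Beta(8+k, 14), with mean (8+k)/(8+14+k).
Set (8+k)/(22+k) > 0.96 and solve: k > (0.96·22 − 8)/(1 − 0.96) = 328.000.
The smallest integer exceeding 328.000 is 329, and checking k=329: (337)/(351) = 0.9601 > 0.96.

k = 329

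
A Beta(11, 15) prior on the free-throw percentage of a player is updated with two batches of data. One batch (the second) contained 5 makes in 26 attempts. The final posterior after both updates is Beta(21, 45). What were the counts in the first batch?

5 makes and 9 misses

Sequential conjugate updates are equivalent to a single update on the pooled data, so total successes = posterior α − prior α and total failures = posterior β − prior β.
Total across both batches: 21−11=10 makes, 45−15=30 misses.
Subtract the second batch: 10−5=5 makes and 30−21=9 misses.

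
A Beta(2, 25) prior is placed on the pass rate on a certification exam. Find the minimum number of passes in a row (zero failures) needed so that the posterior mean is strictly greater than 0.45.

k = 19

After k passes and 0 failures the posterior is Beta(2+k, 25), with mean (2+k)/(2+25+k).
Set (2+k)/(27+k) > 0.45 and solve: k > (0.45·27 − 2)/(1 − 0.45) = 18.455.
The smallest integer exceeding 18.455 is 19.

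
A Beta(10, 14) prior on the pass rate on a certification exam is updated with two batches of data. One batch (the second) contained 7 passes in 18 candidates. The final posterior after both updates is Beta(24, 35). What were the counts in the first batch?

Because Beta–binomial updating is additive in the counts, the combined data contributed (α_post−α_prior, β_post−β_prior) successes and failures.
Total across both batches: 24−10=14 passes, 35−14=21 failures.
Subtract the second batch: 14−7=7 passes and 21−11=10 failures.

7 passes and 10 failures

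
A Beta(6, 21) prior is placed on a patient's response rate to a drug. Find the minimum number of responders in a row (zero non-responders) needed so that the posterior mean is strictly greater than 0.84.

k = 105

After k responders and 0 non-responders the posterior is Beta(6+k, 21), with mean (6+k)/(6+21+k).
Set (6+k)/(27+k) > 0.84 and solve: k > (0.84·27 − 6)/(1 − 0.84) = 104.250.
The smallest integer exceeding 104.250 is 105, and checking k=105: (111)/(132) = 0.8409 > 0.84.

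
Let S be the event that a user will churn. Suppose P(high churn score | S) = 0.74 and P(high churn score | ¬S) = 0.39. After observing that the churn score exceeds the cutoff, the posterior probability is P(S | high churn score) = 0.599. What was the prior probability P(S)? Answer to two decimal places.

In odds form, posterior odds = prior odds × likelihood ratio, so prior odds = posterior odds ÷ LR.
Posterior odds = 0.599/(1−0.599) = 1.4938. LR = 0.74/0.39 = 1.8974.
Prior odds = 1.4938/1.8974 = 0.7873, so P(S) = 0.7873/(1+0.7873) ≈ 0.44.

P(S) = 0.44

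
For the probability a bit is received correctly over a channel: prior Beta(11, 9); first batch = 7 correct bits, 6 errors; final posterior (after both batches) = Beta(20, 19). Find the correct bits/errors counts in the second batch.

Sequential conjugate updates are equivalent to a single update on the pooled data, so total successes = posterior α − prior α and total failures = posterior β − prior β.
Total across both batches: 20−11=9 correct bits, 19−9=10 errors.
Subtract the first batch: 9−7=2 correct bits and 10−6=4 errors.

2 correct bits and 4 errors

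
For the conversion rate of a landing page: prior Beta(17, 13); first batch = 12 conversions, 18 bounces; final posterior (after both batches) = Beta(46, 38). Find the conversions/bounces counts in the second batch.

17 conversions and 7 bounces

Sequential conjugate updates are equivalent to a single update on the pooled data, so total successes = posterior α − prior α and total failures = posterior β − prior β.
Total across both batches: 46−17=29 conversions, 38−13=25 bounces.
Subtract the first batch: 29−12=17 conversions and 25−18=7 bounces.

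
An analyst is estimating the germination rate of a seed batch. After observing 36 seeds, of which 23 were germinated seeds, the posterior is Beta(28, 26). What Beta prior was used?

A Beta(α, β) prior with s successes and f failures in binomial data gives a Beta(α+s, β+f) posterior.
So α = 28 − 23 = 5 and β = 26 − 13 = 13.

Beta(5, 13)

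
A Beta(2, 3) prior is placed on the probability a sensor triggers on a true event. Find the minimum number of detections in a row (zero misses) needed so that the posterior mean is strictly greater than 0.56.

k = 2

After k detections and 0 misses the posterior is Beta(2+k, 3), with mean (2+k)/(2+3+k).
Set (2+k)/(5+k) > 0.56 and solve: k > (0.56·5 − 2)/(1 − 0.56) = 1.818.
The smallest integer exceeding 1.818 is 2.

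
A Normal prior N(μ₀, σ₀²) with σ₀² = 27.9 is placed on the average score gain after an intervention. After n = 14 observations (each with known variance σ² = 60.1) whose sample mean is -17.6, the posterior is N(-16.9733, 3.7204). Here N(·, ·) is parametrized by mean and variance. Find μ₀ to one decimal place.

μ₀ = -12.9

The posterior mean is a precision-weighted average: μ_n = (τ₀μ₀ + τ_data·x̄)/(τ₀+τ_data), with τ₀=1/σ₀² and τ_data=n/σ².
Here τ₀ = 1/27.9 = 0.035842 and τ_data = 14/60.1 = 0.232945, so τ_n = 0.268787.
Rearranging for μ₀: μ₀ = (μ_n·τ_n − τ_data·x̄)/τ₀ = (-16.9733·0.268787 − 0.232945·-17.6) / 0.035842 = -0.462370/0.035842 ≈ -12.9.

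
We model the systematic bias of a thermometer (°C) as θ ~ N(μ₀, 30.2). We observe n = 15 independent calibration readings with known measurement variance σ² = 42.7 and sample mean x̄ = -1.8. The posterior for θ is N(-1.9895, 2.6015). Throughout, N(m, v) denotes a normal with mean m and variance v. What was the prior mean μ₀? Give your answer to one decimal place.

The posterior mean is a precision-weighted average: μ_n = (τ₀μ₀ + τ_data·x̄)/(τ₀+τ_data), with τ₀=1/σ₀² and τ_data=n/σ².
Here τ₀ = 1/30.2 = 0.033113 and τ_data = 15/42.7 = 0.351288, so τ_n = 0.384401.
Rearranging for μ₀: μ₀ = (μ_n·τ_n − τ_data·x̄)/τ₀ = (-1.9895·0.384401 − 0.351288·-1.8) / 0.033113 = -0.132447/0.033113 ≈ -4.0.

μ₀ = -4.0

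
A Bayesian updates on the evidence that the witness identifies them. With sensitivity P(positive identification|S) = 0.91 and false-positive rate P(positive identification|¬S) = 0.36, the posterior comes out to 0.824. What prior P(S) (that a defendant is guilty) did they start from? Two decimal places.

P(S) = 0.65

Bayes' rule in odds form gives O(S|E) = O(S)·[P(E|S)/P(E|¬S)], hence O(S) = O(S|E)/LR.
Posterior odds = 0.824/(1−0.824) = 4.6818. LR = 0.91/0.36 = 2.5278.
Prior odds = 4.6818/2.5278 = 1.8521, so P(S) = 1.8521/(1+1.8521) ≈ 0.65.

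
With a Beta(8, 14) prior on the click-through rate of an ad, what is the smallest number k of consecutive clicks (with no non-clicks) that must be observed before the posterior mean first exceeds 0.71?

k = 27

After k clicks and 0 non-clicks the posterior is Beta(8+k, 14), with mean (8+k)/(8+14+k).
Set (8+k)/(22+k) > 0.71 and solve: k > (0.71·22 − 8)/(1 − 0.71) = 26.276.
The smallest integer exceeding 26.276 is 27.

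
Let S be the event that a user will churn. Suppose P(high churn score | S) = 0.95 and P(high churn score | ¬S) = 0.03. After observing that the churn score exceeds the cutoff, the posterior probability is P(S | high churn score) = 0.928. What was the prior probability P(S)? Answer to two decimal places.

P(S) = 0.29

Bayes' rule in odds form gives O(S|E) = O(S)·[P(E|S)/P(E|¬S)], hence O(S) = O(S|E)/LR.
Posterior odds = 0.928/(1−0.928) = 12.8889. LR = 0.95/0.03 = 31.6667.
Prior odds = 12.8889/31.6667 = 0.4070, so P(S) = 0.4070/(1+0.4070) ≈ 0.29.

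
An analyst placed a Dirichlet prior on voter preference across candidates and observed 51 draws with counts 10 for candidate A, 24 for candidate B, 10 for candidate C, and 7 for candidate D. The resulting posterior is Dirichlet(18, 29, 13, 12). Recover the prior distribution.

Dirichlet(8, 5, 3, 5)

For a Dirichlet(α) prior with multinomial counts c, the posterior is Dirichlet(α + c) componentwise.
Subtract each count from the matching posterior parameter: 18−10=8, 29−24=5, 13−10=3, 12−7=5.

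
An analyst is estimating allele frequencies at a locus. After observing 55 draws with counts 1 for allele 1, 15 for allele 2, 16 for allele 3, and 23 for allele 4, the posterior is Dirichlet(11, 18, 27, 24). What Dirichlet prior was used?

Dirichlet(10, 3, 11, 1)

For a Dirichlet(α) prior with multinomial counts c, the posterior is Dirichlet(α + c) componentwise.
Subtract each count from the matching posterior parameter: 11−1=10, 18−15=3, 27−16=11, 24−23=1.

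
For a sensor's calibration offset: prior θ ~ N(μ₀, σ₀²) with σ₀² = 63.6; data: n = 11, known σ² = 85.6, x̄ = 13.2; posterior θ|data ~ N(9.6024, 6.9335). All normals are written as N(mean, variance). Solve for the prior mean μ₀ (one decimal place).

With known observation variance, the Normal–Normal posterior has precision τ_n = τ₀ + n/σ² and mean μ_n = (τ₀μ₀ + (n/σ²)x̄)/τ_n.
Here τ₀ = 1/63.6 = 0.015723 and τ_data = 11/85.6 = 0.128505, so τ_n = 0.144228.
Rearranging for μ₀: μ₀ = (μ_n·τ_n − τ_data·x̄)/τ₀ = (9.6024·0.144228 − 0.128505·13.2) / 0.015723 = -0.311331/0.015723 ≈ -19.8.

μ₀ = -19.8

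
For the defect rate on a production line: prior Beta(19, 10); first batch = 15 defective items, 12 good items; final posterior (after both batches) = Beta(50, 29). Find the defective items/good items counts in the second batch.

Sequential conjugate updates are equivalent to a single update on the pooled data, so total successes = posterior α − prior α and total failures = posterior β − prior β.
Total across both batches: 50−19=31 defective items, 29−10=19 good items.
Subtract the first batch: 31−15=16 defective items and 19−12=7 good items.

16 defective items and 7 good items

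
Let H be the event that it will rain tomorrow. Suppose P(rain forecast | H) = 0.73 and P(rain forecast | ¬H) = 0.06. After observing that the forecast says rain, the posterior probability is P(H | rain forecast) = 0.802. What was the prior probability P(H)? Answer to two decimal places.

Bayes' rule in odds form gives O(H|E) = O(H)·[P(E|H)/P(E|¬H)], hence O(H) = O(H|E)/LR.
Posterior odds = 0.802/(1−0.802) = 4.0505. LR = 0.73/0.06 = 12.1667.
Prior odds = 4.0505/12.1667 = 0.3329, so P(H) = 0.3329/(1+0.3329) ≈ 0.25.

P(H) = 0.25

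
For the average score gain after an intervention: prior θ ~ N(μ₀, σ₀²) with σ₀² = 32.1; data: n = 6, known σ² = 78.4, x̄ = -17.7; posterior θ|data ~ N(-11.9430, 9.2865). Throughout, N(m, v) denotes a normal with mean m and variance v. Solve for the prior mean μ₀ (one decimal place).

The posterior mean is a precision-weighted average: μ_n = (τ₀μ₀ + τ_data·x̄)/(τ₀+τ_data), with τ₀=1/σ₀² and τ_data=n/σ².
Here τ₀ = 1/32.1 = 0.031153 and τ_data = 6/78.4 = 0.076531, so τ_n = 0.107684.
Rearranging for μ₀: μ₀ = (μ_n·τ_n − τ_data·x̄)/τ₀ = (-11.9430·0.107684 − 0.076531·-17.7) / 0.031153 = 0.068529/0.031153 ≈ 2.2.

μ₀ = 2.2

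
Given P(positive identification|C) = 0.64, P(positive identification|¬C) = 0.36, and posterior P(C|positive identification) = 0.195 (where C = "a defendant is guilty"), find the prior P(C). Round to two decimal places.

P(C) = 0.12

Bayes' rule in odds form gives O(C|E) = O(C)·[P(E|C)/P(E|¬C)], hence O(C) = O(C|E)/LR.
Posterior odds = 0.195/(1−0.195) = 0.2422. LR = 0.64/0.36 = 1.7778.
Prior odds = 0.2422/1.7778 = 0.1362, so P(C) = 0.1362/(1+0.1362) ≈ 0.12.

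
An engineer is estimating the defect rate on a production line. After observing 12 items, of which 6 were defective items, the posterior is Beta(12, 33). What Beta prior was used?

Beta is conjugate to the binomial likelihood: posterior = Beta(α+s, β+f).
So α = 12 − 6 = 6 and β = 33 − 6 = 27.

Beta(6, 27)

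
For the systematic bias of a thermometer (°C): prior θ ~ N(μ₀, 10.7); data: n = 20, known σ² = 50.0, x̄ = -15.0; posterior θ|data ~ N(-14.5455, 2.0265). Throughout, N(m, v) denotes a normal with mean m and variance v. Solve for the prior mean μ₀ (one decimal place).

The posterior mean is a precision-weighted average: μ_n = (τ₀μ₀ + τ_data·x̄)/(τ₀+τ_data), with τ₀=1/σ₀² and τ_data=n/σ².
Here τ₀ = 1/10.7 = 0.093458 and τ_data = 20/50.0 = 0.400000, so τ_n = 0.493458.
Rearranging for μ₀: μ₀ = (μ_n·τ_n − τ_data·x̄)/τ₀ = (-14.5455·0.493458 − 0.400000·-15.0) / 0.093458 = -1.177593/0.093458 ≈ -12.6.

μ₀ = -12.6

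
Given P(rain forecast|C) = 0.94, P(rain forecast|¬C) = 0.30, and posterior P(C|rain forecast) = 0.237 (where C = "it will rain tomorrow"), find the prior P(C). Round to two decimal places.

P(C) = 0.09

In odds form, posterior odds = prior odds × likelihood ratio, so prior odds = posterior odds ÷ LR.
Posterior odds = 0.237/(1−0.237) = 0.3106. LR = 0.94/0.30 = 3.1333.
Prior odds = 0.3106/3.1333 = 0.0991, so P(C) = 0.0991/(1+0.0991) ≈ 0.09.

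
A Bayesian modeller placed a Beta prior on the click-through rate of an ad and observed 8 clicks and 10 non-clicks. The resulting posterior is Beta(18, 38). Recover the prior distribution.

Beta(10, 28)

Under Beta–binomial conjugacy the posterior parameters are (α+s, β+f).
So α = 18 − 8 = 10 and β = 38 − 10 = 28.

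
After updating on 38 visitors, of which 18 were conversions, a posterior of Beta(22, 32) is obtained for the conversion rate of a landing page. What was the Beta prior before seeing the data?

Beta(4, 12)

Under Beta–binomial conjugacy the posterior parameters are (a+s, b+f).
Subtract the data counts: 22−18=4, 32−20=12.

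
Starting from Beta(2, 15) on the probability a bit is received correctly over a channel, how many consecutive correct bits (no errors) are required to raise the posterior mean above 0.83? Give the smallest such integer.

k = 72

After k correct bits and 0 errors the posterior is Beta(2+k, 15), with mean (2+k)/(2+15+k).
Set (2+k)/(17+k) > 0.83 and solve: k > (0.83·17 − 2)/(1 − 0.83) = 71.235.
The smallest integer exceeding 71.235 is 72.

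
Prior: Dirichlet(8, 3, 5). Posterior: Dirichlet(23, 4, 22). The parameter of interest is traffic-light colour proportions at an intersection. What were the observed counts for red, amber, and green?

For a Dirichlet(α) prior with multinomial counts c, the posterior is Dirichlet(α + c) componentwise.
Counts are posterior − prior componentwise: 23−8=15, 4−3=1, 22−5=17.

counts (15, 1, 17)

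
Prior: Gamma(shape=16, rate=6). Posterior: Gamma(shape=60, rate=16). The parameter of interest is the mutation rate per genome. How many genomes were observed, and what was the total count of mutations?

n = 10 genomes with total 44 mutations

Gamma–Poisson conjugacy: posterior shape = α + Σxᵢ, posterior rate = β + n.
Matching: Σxᵢ = 60 − 16 = 44 and n = 16 − 6 = 10.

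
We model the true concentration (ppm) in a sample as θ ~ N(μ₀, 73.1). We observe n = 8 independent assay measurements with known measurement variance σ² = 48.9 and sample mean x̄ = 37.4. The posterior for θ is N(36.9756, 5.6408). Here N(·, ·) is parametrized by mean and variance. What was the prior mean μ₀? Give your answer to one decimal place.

μ₀ = 31.9

With known observation variance, the Normal–Normal posterior has precision τ_n = τ₀ + n/σ² and mean μ_n = (τ₀μ₀ + (n/σ²)x̄)/τ_n.
Here τ₀ = 1/73.1 = 0.013680 and τ_data = 8/48.9 = 0.163599, so τ_n = 0.177279.
Rearranging for μ₀: μ₀ = (μ_n·τ_n − τ_data·x̄)/τ₀ = (36.9756·0.177279 − 0.163599·37.4) / 0.013680 = 0.436395/0.013680 ≈ 31.9.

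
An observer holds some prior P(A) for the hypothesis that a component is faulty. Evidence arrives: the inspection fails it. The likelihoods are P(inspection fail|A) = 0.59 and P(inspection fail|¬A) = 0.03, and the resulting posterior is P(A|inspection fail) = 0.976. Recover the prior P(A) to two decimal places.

P(A) = 0.67

In odds form, posterior odds = prior odds × likelihood ratio, so prior odds = posterior odds ÷ LR.
Posterior odds = 0.976/(1−0.976) = 40.6667. LR = 0.59/0.03 = 19.6667.
Prior odds = 40.6667/19.6667 = 2.0678, so P(A) = 2.0678/(1+2.0678) ≈ 0.67.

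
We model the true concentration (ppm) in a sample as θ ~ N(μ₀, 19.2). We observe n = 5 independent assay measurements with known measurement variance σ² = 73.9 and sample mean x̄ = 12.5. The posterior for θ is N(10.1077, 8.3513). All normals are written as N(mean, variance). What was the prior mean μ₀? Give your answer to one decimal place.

With known observation variance, the Normal–Normal posterior has precision τ_n = τ₀ + n/σ² and mean μ_n = (τ₀μ₀ + (n/σ²)x̄)/τ_n.
Here τ₀ = 1/19.2 = 0.052083 and τ_data = 5/73.9 = 0.067659, so τ_n = 0.119742.
Rearranging for μ₀: μ₀ = (μ_n·τ_n − τ_data·x̄)/τ₀ = (10.1077·0.119742 − 0.067659·12.5) / 0.052083 = 0.364579/0.052083 ≈ 7.0.

μ₀ = 7.0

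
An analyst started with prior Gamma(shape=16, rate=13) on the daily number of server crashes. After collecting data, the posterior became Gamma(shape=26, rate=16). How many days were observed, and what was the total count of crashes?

n = 3 days with total 10 crashes

Gamma–Poisson conjugacy: posterior shape = α + Σxᵢ, posterior rate = β + n.
Matching: Σxᵢ = 26 − 16 = 10 and n = 16 − 13 = 3.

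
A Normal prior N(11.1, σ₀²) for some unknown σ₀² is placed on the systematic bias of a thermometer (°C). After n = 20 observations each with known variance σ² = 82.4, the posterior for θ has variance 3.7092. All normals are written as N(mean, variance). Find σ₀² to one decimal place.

σ₀² = 37.2

Posterior precision equals prior precision plus data precision: 1/σ_n² = 1/σ₀² + n/σ².
So 1/σ₀² = 1/3.7092 − 20/82.4 = 0.269600 − 0.242718 = 0.026882.
Hence σ₀² = 1/0.026882 ≈ 37.2.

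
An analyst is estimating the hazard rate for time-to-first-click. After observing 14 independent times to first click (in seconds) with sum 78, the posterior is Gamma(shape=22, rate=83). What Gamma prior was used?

For an exponential likelihood with a Gamma(α, β) prior on the rate, n observations with total T give posterior Gamma(α+n, β+T).
So α = 22 − 14 = 8 and β = 83 − 78 = 5.

Gamma(shape=8, rate=5)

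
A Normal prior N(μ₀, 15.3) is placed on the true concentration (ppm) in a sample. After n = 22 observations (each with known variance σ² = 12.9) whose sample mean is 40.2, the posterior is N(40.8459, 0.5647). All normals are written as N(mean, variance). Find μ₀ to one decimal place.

μ₀ = 57.7

With known observation variance, the Normal–Normal posterior has precision τ_n = τ₀ + n/σ² and mean μ_n = (τ₀μ₀ + (n/σ²)x̄)/τ_n.
Here τ₀ = 1/15.3 = 0.065359 and τ_data = 22/12.9 = 1.705426, so τ_n = 1.770785.
Rearranging for μ₀: μ₀ = (μ_n·τ_n − τ_data·x̄)/τ₀ = (40.8459·1.770785 − 1.705426·40.2) / 0.065359 = 3.771182/0.065359 ≈ 57.7.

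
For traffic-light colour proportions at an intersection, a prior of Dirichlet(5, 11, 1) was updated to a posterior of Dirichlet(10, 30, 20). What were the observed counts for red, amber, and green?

For a Dirichlet(α) prior with multinomial counts c, the posterior is Dirichlet(α + c) componentwise.
Counts are posterior − prior componentwise: 10−5=5, 30−11=19, 20−1=19.

counts (5, 19, 19)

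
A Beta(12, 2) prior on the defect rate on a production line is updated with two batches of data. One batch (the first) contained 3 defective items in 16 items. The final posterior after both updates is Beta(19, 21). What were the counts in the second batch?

Sequential conjugate updates are equivalent to a single update on the pooled data, so total successes = posterior α − prior α and total failures = posterior β − prior β.
Total across both batches: 19−12=7 defective items, 21−2=19 good items.
Subtract the first batch: 7−3=4 defective items and 19−13=6 good items.

4 defective items and 6 good items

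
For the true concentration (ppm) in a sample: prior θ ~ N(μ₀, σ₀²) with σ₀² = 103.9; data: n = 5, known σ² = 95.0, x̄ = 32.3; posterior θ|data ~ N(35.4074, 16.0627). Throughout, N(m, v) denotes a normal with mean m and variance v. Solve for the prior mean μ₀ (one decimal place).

The posterior mean is a precision-weighted average: μ_n = (τ₀μ₀ + τ_data·x̄)/(τ₀+τ_data), with τ₀=1/σ₀² and τ_data=n/σ².
Here τ₀ = 1/103.9 = 0.009625 and τ_data = 5/95.0 = 0.052632, so τ_n = 0.062257.
Rearranging for μ₀: μ₀ = (μ_n·τ_n − τ_data·x̄)/τ₀ = (35.4074·0.062257 − 0.052632·32.3) / 0.009625 = 0.504345/0.009625 ≈ 52.4.

μ₀ = 52.4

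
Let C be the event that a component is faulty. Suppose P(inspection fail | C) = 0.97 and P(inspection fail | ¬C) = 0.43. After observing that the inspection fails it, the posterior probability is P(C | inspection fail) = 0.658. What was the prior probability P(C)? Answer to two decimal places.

In odds form, posterior odds = prior odds × likelihood ratio, so prior odds = posterior odds ÷ LR.
Posterior odds = 0.658/(1−0.658) = 1.9240. LR = 0.97/0.43 = 2.2558.
Prior odds = 1.9240/2.2558 = 0.8529, so P(C) = 0.8529/(1+0.8529) ≈ 0.46.

P(C) = 0.46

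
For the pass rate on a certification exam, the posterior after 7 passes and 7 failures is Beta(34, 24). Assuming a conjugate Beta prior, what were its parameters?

Beta is conjugate to the binomial likelihood: posterior = Beta(a+s, b+f).
Subtract the data counts: 34−7=27, 24−7=17.

Beta(27, 17)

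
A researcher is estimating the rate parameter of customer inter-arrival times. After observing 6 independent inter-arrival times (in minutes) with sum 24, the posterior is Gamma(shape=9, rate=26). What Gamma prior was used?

For an exponential likelihood with a Gamma(α, β) prior on the rate, n observations with total T give posterior Gamma(α+n, β+T).
So α = 9 − 6 = 3 and β = 26 − 24 = 2.

Gamma(shape=3, rate=2)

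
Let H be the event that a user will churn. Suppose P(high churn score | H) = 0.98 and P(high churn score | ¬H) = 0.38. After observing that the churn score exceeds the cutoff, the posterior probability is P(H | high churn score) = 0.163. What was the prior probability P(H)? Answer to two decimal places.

P(H) = 0.07

In odds form, posterior odds = prior odds × likelihood ratio, so prior odds = posterior odds ÷ LR.
Posterior odds = 0.163/(1−0.163) = 0.1947. LR = 0.98/0.38 = 2.5789.
Prior odds = 0.1947/2.5789 = 0.0755, so P(H) = 0.0755/(1+0.0755) ≈ 0.07.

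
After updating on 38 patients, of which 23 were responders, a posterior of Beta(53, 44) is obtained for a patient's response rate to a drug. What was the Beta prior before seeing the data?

A Beta(a, b) prior with s successes and f failures in binomial data gives a Beta(a+s, b+f) posterior.
So a = 53 − 23 = 30 and b = 44 − 15 = 29.

Beta(30, 29)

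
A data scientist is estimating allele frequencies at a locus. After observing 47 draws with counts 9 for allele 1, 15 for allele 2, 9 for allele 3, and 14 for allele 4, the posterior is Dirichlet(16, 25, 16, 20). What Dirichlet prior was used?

Dirichlet(7, 10, 7, 6)

For a Dirichlet(α) prior with multinomial counts c, the posterior is Dirichlet(α + c) componentwise.
Subtract each count from the matching posterior parameter: 16−9=7, 25−15=10, 16−9=7, 20−14=6.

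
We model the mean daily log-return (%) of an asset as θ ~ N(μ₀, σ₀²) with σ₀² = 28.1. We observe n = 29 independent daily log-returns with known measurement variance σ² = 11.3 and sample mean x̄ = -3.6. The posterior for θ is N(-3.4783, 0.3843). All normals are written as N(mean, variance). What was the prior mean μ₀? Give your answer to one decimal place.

μ₀ = 5.3

With known observation variance, the Normal–Normal posterior has precision τ_n = τ₀ + n/σ² and mean μ_n = (τ₀μ₀ + (n/σ²)x̄)/τ_n.
Here τ₀ = 1/28.1 = 0.035587 and τ_data = 29/11.3 = 2.566372, so τ_n = 2.601959.
Rearranging for μ₀: μ₀ = (μ_n·τ_n − τ_data·x̄)/τ₀ = (-3.4783·2.601959 − 2.566372·-3.6) / 0.035587 = 0.188545/0.035587 ≈ 5.3.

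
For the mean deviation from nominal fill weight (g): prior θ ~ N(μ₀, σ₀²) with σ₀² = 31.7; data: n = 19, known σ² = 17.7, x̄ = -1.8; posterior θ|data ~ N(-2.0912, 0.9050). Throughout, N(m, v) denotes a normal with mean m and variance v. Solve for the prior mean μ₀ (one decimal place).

μ₀ = -12.0

With known observation variance, the Normal–Normal posterior has precision τ_n = τ₀ + n/σ² and mean μ_n = (τ₀μ₀ + (n/σ²)x̄)/τ_n.
Here τ₀ = 1/31.7 = 0.031546 and τ_data = 19/17.7 = 1.073446, so τ_n = 1.104992.
Rearranging for μ₀: μ₀ = (μ_n·τ_n − τ_data·x̄)/τ₀ = (-2.0912·1.104992 − 1.073446·-1.8) / 0.031546 = -0.378556/0.031546 ≈ -12.0.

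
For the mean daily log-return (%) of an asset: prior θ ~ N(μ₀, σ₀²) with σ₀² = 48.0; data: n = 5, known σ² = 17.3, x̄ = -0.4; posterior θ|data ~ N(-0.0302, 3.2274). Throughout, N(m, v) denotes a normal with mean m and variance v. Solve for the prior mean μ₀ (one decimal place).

μ₀ = 5.1

The posterior mean is a precision-weighted average: μ_n = (τ₀μ₀ + τ_data·x̄)/(τ₀+τ_data), with τ₀=1/σ₀² and τ_data=n/σ².
Here τ₀ = 1/48.0 = 0.020833 and τ_data = 5/17.3 = 0.289017, so τ_n = 0.309850.
Rearranging for μ₀: μ₀ = (μ_n·τ_n − τ_data·x̄)/τ₀ = (-0.0302·0.309850 − 0.289017·-0.4) / 0.020833 = 0.106249/0.020833 ≈ 5.1.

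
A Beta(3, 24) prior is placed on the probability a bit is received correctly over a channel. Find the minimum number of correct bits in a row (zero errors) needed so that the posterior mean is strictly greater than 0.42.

After k correct bits and 0 errors the posterior is Beta(3+k, 24), with mean (3+k)/(3+24+k).
Set (3+k)/(27+k) > 0.42 and solve: k > (0.42·27 − 3)/(1 − 0.42) = 14.379.
The smallest integer exceeding 14.379 is 15, and checking k=15: (18)/(42) = 0.4286 > 0.42.

k = 15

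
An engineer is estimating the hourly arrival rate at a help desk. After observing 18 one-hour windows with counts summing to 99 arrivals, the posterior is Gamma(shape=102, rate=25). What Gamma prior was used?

Gamma(shape=3, rate=7)

A Gamma(α, β) prior (rate parametrization) on a Poisson rate with n observations summing to S gives posterior Gamma(α+S, β+n).
So α = 102 − 99 = 3 and β = 25 − 18 = 7.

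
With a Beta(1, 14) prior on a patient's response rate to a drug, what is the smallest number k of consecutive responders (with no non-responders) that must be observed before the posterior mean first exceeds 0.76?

k = 44

After k responders and 0 non-responders the posterior is Beta(1+k, 14), with mean (1+k)/(1+14+k).
Set (1+k)/(15+k) > 0.76 and solve: k > (0.76·15 − 1)/(1 − 0.76) = 43.333.
The smallest integer exceeding 43.333 is 44, and checking k=44: (45)/(59) = 0.7627 > 0.76.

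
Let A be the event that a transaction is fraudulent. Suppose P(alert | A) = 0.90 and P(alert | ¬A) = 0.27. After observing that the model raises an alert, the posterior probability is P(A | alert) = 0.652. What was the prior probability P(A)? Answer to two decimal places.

P(A) = 0.36

In odds form, posterior odds = prior odds × likelihood ratio, so prior odds = posterior odds ÷ LR.
Posterior odds = 0.652/(1−0.652) = 1.8736. LR = 0.90/0.27 = 3.3333.
Prior odds = 1.8736/3.3333 = 0.5621, so P(A) = 0.5621/(1+0.5621) ≈ 0.36.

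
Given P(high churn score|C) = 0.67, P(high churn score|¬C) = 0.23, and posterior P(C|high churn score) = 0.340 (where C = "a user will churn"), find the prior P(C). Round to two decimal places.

Bayes' rule in odds form gives O(C|E) = O(C)·[P(E|C)/P(E|¬C)], hence O(C) = O(C|E)/LR.
Posterior odds = 0.340/(1−0.340) = 0.5152. LR = 0.67/0.23 = 2.9130.
Prior odds = 0.5152/2.9130 = 0.1769, so P(C) = 0.1769/(1+0.1769) ≈ 0.15.

P(C) = 0.15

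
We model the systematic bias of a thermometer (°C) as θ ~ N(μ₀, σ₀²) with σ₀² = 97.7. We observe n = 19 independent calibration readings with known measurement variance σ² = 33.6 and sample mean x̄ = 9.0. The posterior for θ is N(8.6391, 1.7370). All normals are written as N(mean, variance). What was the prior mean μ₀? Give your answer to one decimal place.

μ₀ = -11.3

With known observation variance, the Normal–Normal posterior has precision τ_n = τ₀ + n/σ² and mean μ_n = (τ₀μ₀ + (n/σ²)x̄)/τ_n.
Here τ₀ = 1/97.7 = 0.010235 and τ_data = 19/33.6 = 0.565476, so τ_n = 0.575711.
Rearranging for μ₀: μ₀ = (μ_n·τ_n − τ_data·x̄)/τ₀ = (8.6391·0.575711 − 0.565476·9.0) / 0.010235 = -0.115659/0.010235 ≈ -11.3.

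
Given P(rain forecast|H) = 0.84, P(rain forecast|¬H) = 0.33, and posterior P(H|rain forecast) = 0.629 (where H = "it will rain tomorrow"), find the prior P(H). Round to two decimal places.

In odds form, posterior odds = prior odds × likelihood ratio, so prior odds = posterior odds ÷ LR.
Posterior odds = 0.629/(1−0.629) = 1.6954. LR = 0.84/0.33 = 2.5455.
Prior odds = 1.6954/2.5455 = 0.6660, so P(H) = 0.6660/(1+0.6660) ≈ 0.40.

P(H) = 0.40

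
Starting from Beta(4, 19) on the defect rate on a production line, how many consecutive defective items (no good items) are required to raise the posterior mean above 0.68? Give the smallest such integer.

k = 37

After k defective items and 0 good items the posterior is Beta(4+k, 19), with mean (4+k)/(4+19+k).
Set (4+k)/(23+k) > 0.68 and solve: k > (0.68·23 − 4)/(1 − 0.68) = 36.375.
The smallest integer exceeding 36.375 is 37.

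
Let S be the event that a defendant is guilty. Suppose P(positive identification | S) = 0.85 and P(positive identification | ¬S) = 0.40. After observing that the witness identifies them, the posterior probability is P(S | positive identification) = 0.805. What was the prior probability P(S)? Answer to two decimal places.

In odds form, posterior odds = prior odds × likelihood ratio, so prior odds = posterior odds ÷ LR.
Posterior odds = 0.805/(1−0.805) = 4.1282. LR = 0.85/0.40 = 2.1250.
Prior odds = 4.1282/2.1250 = 1.9427, so P(S) = 1.9427/(1+1.9427) ≈ 0.66.

P(S) = 0.66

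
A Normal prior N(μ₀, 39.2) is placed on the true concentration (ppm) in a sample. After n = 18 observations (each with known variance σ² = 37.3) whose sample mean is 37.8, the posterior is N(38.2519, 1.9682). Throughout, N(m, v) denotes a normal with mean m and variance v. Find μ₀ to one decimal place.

With known observation variance, the Normal–Normal posterior has precision τ_n = τ₀ + n/σ² and mean μ_n = (τ₀μ₀ + (n/σ²)x̄)/τ_n.
Here τ₀ = 1/39.2 = 0.025510 and τ_data = 18/37.3 = 0.482574, so τ_n = 0.508084.
Rearranging for μ₀: μ₀ = (μ_n·τ_n − τ_data·x̄)/τ₀ = (38.2519·0.508084 − 0.482574·37.8) / 0.025510 = 1.193881/0.025510 ≈ 46.8.

μ₀ = 46.8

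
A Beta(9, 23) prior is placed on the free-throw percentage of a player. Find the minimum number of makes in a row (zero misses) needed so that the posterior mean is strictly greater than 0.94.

After k makes and 0 misses the posterior is Beta(9+k, 23), with mean (9+k)/(9+23+k).
Set (9+k)/(32+k) > 0.94 and solve: k > (0.94·32 − 9)/(1 − 0.94) = 351.333.
The smallest integer exceeding 351.333 is 352, and checking k=352: (361)/(384) = 0.9401 > 0.94.

k = 352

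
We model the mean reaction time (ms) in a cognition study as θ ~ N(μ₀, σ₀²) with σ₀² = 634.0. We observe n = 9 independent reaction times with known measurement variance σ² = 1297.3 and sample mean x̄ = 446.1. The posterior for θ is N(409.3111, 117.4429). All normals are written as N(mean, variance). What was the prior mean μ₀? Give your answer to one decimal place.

μ₀ = 247.5

The posterior mean is a precision-weighted average: μ_n = (τ₀μ₀ + τ_data·x̄)/(τ₀+τ_data), with τ₀=1/σ₀² and τ_data=n/σ².
Here τ₀ = 1/634.0 = 0.001577 and τ_data = 9/1297.3 = 0.006937, so τ_n = 0.008514.
Rearranging for μ₀: μ₀ = (μ_n·τ_n − τ_data·x̄)/τ₀ = (409.3111·0.008514 − 0.006937·446.1) / 0.001577 = 0.390279/0.001577 ≈ 247.5.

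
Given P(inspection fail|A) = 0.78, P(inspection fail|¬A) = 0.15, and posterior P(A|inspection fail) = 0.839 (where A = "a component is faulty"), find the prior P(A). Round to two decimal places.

P(A) = 0.50

Bayes' rule in odds form gives O(A|E) = O(A)·[P(E|A)/P(E|¬A)], hence O(A) = O(A|E)/LR.
Posterior odds = 0.839/(1−0.839) = 5.2112. LR = 0.78/0.15 = 5.2000.
Prior odds = 5.2112/5.2000 = 1.0022, so P(A) = 1.0022/(1+1.0022) ≈ 0.50.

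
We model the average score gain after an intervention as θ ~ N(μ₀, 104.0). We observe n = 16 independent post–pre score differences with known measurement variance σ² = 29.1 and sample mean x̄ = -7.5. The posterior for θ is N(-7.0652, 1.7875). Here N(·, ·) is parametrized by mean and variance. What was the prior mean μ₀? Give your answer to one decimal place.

With known observation variance, the Normal–Normal posterior has precision τ_n = τ₀ + n/σ² and mean μ_n = (τ₀μ₀ + (n/σ²)x̄)/τ_n.
Here τ₀ = 1/104.0 = 0.009615 and τ_data = 16/29.1 = 0.549828, so τ_n = 0.559443.
Rearranging for μ₀: μ₀ = (μ_n·τ_n − τ_data·x̄)/τ₀ = (-7.0652·0.559443 − 0.549828·-7.5) / 0.009615 = 0.171133/0.009615 ≈ 17.8.

μ₀ = 17.8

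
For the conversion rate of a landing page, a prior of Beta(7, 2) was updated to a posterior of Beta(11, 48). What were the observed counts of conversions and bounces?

4 conversions and 46 bounces

Beta is conjugate to the binomial likelihood: posterior = Beta(α+s, β+f).
So s = 11 − 7 = 4 and f = 48 − 2 = 46.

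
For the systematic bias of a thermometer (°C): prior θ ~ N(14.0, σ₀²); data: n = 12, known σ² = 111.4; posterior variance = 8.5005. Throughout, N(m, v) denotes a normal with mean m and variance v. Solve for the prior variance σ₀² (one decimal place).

For the Normal–Normal model with known σ², precisions add: τ_n = τ₀ + n/σ².
So 1/σ₀² = 1/8.5005 − 12/111.4 = 0.117640 − 0.107720 = 0.009920.
Hence σ₀² = 1/0.009920 ≈ 100.8.

σ₀² = 100.8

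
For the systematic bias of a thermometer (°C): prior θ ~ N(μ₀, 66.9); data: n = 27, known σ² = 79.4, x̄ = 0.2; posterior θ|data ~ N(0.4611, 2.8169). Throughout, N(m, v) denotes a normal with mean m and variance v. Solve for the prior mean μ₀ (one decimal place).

The posterior mean is a precision-weighted average: μ_n = (τ₀μ₀ + τ_data·x̄)/(τ₀+τ_data), with τ₀=1/σ₀² and τ_data=n/σ².
Here τ₀ = 1/66.9 = 0.014948 and τ_data = 27/79.4 = 0.340050, so τ_n = 0.354998.
Rearranging for μ₀: μ₀ = (μ_n·τ_n − τ_data·x̄)/τ₀ = (0.4611·0.354998 − 0.340050·0.2) / 0.014948 = 0.095680/0.014948 ≈ 6.4.

μ₀ = 6.4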